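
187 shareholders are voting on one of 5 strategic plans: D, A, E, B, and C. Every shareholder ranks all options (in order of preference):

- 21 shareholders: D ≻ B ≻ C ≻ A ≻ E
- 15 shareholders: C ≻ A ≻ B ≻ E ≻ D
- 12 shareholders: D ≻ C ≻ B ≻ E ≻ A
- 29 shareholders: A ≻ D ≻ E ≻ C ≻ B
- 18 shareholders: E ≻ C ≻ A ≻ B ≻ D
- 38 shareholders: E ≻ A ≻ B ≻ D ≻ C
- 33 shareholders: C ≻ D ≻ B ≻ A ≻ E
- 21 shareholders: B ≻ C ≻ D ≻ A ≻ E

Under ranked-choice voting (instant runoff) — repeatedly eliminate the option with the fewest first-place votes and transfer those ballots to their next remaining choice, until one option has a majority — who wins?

D

Round 1: D 33, A 29, E 56, B 21, C 48. Eliminate B.
Round 2: D 33, A 29, E 56, C 69. Eliminate A.
Round 3: D 62, E 56, C 69. Eliminate E.
Round 4: D 100, C 87. D has a majority.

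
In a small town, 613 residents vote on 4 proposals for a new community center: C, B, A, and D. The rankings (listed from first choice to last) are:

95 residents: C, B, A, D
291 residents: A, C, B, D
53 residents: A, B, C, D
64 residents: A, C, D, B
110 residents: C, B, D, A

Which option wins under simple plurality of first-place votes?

A

First-place votes: C 205, B 0, A 408, D 0.
A has the most first-place votes.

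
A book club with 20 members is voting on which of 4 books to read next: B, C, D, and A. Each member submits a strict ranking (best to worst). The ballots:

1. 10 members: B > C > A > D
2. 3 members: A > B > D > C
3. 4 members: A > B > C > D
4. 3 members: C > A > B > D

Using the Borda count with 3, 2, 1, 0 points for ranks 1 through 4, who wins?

B: 10·3 + 3·2 + 4·2 + 3·1 = 47
C: 10·2 + 3·0 + 4·1 + 3·3 = 33
D: 10·0 + 3·1 + 4·0 + 3·0 = 3
A: 10·1 + 3·3 + 4·3 + 3·2 = 37
B has the highest Borda score (47).

B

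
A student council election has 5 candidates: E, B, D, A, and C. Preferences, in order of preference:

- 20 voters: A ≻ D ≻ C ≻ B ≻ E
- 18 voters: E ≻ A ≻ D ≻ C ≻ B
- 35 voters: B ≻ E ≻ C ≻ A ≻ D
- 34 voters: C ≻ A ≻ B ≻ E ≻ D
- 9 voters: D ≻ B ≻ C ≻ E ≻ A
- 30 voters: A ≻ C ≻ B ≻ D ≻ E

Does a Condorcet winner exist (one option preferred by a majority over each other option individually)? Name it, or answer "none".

C

C vs E: 93–53 for C.
C vs B: 102–44 for C.
C vs D: 99–47 for C.
C vs A: 78–68 for C.
C beats every other option head-to-head.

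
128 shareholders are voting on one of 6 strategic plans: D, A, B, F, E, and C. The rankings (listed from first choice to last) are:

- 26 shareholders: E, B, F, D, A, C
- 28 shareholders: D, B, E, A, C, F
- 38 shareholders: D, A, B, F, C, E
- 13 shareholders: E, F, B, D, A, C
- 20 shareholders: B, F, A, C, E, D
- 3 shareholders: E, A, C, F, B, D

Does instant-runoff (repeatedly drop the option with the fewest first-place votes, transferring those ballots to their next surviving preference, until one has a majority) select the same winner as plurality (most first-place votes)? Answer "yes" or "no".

yes

Instant-runoff — R1 D 66, A 0, B 20, F 0, E 42, C 0 (D winner). Winner: D.
Plurality — first-place votes: D 66, A 0, B 20, F 0, E 42, C 0. Winner: D.
The two methods agree.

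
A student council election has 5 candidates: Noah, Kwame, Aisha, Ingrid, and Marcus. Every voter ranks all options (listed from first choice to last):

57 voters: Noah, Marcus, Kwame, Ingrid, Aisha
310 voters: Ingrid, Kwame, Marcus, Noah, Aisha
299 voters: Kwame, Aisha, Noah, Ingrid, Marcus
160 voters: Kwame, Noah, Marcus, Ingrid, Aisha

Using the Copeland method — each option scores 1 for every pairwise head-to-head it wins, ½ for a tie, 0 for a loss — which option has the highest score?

Kwame

Noah: beats Aisha, Ingrid, and Marcus; loses to Kwame → score 3.
Kwame: beats Noah, Aisha, Ingrid, and Marcus → score 4.
Aisha: loses to Noah, Kwame, Ingrid, and Marcus → score 0.
Ingrid: beats Aisha and Marcus; loses to Noah and Kwame → score 2.
Marcus: beats Aisha; loses to Noah, Kwame, and Ingrid → score 1.
Kwame has the best pairwise record.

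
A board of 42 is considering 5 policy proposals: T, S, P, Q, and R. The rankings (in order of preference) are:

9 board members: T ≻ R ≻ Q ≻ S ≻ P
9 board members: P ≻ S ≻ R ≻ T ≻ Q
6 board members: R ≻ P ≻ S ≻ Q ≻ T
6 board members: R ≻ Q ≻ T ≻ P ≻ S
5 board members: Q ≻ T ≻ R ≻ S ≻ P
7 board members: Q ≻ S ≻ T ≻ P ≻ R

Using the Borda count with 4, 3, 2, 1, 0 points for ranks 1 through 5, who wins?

T: 9·4 + 9·1 + 6·0 + 6·2 + 5·3 + 7·2 = 86
S: 9·1 + 9·3 + 6·2 + 6·0 + 5·1 + 7·3 = 74
P: 9·0 + 9·4 + 6·3 + 6·1 + 5·0 + 7·1 = 67
Q: 9·2 + 9·0 + 6·1 + 6·3 + 5·4 + 7·4 = 90
R: 9·3 + 9·2 + 6·4 + 6·4 + 5·2 + 7·0 = 103
R has the highest Borda score (103).

R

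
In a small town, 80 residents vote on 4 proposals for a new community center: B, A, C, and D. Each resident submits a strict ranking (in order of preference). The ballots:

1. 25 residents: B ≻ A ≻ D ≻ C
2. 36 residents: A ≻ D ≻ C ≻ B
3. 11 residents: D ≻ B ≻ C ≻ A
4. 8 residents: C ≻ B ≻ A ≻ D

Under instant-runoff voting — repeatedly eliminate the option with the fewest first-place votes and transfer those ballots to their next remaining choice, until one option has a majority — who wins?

B

Round 1: B 25, A 36, C 8, D 11. Eliminate C.
Round 2: B 33, A 36, D 11. Eliminate D.
Round 3: B 44, A 36. B has a majority.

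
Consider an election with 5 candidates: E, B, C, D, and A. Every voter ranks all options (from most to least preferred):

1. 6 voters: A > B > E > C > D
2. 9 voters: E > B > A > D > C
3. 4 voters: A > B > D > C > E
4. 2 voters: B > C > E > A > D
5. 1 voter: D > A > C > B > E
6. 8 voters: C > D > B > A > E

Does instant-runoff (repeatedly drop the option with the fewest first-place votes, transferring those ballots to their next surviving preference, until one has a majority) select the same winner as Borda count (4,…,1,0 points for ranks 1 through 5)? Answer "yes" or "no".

Instant-runoff — R1 E 9, B 2, C 8, D 1, A 10 (D out); R2 E 9, B 2, C 8, A 11 (B out); R3 E 9, C 10, A 11 (E out); R4 C 10, A 20 (A winner). Winner: A.
Borda — scores: E 52, B 82, C 50, D 45, A 71. Winner: B.
The two methods disagree.

no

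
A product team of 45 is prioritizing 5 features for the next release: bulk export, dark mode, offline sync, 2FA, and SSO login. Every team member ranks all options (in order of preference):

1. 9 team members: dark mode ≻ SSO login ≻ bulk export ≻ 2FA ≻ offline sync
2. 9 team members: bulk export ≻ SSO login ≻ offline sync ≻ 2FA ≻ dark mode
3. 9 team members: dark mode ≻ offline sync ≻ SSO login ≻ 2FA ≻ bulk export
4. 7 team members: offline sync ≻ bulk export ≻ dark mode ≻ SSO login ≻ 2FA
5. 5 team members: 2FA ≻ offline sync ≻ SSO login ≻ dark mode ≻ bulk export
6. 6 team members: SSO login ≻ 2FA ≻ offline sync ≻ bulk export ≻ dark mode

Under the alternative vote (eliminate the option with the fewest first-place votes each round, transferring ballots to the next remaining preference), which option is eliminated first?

2FA

Round 1: bulk export 9, dark mode 18, offline sync 7, 2FA 5, SSO login 6. Eliminate 2FA.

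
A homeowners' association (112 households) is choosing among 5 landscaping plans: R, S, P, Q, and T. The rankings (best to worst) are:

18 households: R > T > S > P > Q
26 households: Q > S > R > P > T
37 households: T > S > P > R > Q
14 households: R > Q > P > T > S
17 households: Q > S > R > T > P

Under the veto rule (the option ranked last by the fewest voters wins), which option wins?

Last-place votes: R 0, S 14, P 17, Q 55, T 26.
R is ranked last by the fewest voters, so R wins.

R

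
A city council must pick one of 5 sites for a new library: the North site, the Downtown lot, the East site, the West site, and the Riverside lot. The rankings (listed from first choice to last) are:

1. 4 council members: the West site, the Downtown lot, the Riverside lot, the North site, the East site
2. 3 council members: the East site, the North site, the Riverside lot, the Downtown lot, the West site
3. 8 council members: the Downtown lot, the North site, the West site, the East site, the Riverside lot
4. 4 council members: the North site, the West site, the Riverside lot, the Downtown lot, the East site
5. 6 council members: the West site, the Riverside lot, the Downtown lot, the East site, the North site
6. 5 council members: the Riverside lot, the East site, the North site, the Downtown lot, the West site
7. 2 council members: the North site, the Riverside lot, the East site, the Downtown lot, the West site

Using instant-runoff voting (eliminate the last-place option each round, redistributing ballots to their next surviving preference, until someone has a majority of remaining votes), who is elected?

the North site

Round 1: the North site 6, the Downtown lot 8, the East site 3, the West site 10, the Riverside lot 5. Eliminate the East site.
Round 2: the North site 9, the Downtown lot 8, the West site 10, the Riverside lot 5. Eliminate the Riverside lot.
Round 3: the North site 14, the Downtown lot 8, the West site 10. Eliminate the Downtown lot.
Round 4: the North site 22, the West site 10. The North site has a majority.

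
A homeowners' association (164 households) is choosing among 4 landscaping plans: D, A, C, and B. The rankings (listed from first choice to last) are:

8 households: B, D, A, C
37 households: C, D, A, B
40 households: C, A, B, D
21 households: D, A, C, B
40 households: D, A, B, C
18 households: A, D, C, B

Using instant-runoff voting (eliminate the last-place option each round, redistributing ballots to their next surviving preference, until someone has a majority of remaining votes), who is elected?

D

Round 1: D 61, A 18, C 77, B 8. Eliminate B.
Round 2: D 69, A 18, C 77. Eliminate A.
Round 3: D 87, C 77. D has a majority.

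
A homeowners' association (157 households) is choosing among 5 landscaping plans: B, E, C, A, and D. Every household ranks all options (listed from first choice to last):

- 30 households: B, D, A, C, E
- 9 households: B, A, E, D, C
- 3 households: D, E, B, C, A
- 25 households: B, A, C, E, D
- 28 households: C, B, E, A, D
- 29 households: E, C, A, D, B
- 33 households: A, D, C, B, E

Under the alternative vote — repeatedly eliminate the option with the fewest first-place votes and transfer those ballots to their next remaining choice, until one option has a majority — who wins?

B

Round 1: B 64, E 29, C 28, A 33, D 3. Eliminate D.
Round 2: B 64, E 32, C 28, A 33. Eliminate C.
Round 3: B 92, E 32, A 33. B has a majority.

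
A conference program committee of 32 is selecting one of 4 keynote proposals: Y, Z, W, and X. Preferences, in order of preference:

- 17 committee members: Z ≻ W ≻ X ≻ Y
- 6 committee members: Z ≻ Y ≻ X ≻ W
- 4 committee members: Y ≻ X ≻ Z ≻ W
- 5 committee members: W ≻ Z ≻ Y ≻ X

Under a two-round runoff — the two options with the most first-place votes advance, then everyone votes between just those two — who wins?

Z

Round 1 first-place votes: Y 4, Z 23, W 5, X 0.
Z and W advance.
Runoff: Z is preferred to W by 27 voters; W by 5.
Z wins the runoff.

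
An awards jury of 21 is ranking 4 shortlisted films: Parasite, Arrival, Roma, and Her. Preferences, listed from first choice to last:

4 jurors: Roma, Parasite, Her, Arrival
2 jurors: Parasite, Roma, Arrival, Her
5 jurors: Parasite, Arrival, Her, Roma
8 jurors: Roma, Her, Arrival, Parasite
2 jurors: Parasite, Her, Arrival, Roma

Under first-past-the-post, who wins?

First-place votes: Parasite 9, Arrival 0, Roma 12, Her 0.
Roma has the most first-place votes.

Roma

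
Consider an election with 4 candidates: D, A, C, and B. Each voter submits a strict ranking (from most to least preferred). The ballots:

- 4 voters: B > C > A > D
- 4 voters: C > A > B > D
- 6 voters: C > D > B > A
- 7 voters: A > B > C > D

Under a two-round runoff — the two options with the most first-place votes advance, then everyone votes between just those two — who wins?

Round 1 first-place votes: D 0, A 7, C 10, B 4.
C and A advance.
Runoff: C is preferred to A by 14 voters; A by 7.
C wins the runoff.

C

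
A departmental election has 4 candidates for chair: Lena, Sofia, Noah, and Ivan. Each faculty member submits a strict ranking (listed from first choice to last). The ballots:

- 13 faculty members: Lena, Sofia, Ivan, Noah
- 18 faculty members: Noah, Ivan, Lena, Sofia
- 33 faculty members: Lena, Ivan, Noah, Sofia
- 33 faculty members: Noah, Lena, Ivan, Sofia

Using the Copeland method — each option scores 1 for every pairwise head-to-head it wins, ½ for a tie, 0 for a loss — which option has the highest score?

Lena: beats Sofia and Ivan; loses to Noah → score 2.
Sofia: loses to Lena, Noah, and Ivan → score 0.
Noah: beats Lena, Sofia, and Ivan → score 3.
Ivan: beats Sofia; loses to Lena and Noah → score 1.
Noah has the best pairwise record.

Noah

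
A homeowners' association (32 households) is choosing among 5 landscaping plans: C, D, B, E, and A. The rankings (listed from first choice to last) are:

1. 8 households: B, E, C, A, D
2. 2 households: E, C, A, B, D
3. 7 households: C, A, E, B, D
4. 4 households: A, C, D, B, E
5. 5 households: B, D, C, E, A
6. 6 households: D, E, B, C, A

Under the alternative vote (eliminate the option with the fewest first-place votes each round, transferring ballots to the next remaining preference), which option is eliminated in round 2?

A

Round 1: C 7, D 6, B 13, E 2, A 4. Eliminate E.
Round 2: C 9, D 6, B 13, A 4. Eliminate A.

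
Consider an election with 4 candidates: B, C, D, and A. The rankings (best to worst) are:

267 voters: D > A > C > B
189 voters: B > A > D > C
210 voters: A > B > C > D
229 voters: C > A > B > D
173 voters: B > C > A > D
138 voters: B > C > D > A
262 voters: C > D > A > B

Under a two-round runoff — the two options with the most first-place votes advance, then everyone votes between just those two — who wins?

C

Round 1 first-place votes: B 500, C 491, D 267, A 210.
B and C advance.
Runoff: B is preferred to C by 710 voters; C by 758.
C wins the runoff.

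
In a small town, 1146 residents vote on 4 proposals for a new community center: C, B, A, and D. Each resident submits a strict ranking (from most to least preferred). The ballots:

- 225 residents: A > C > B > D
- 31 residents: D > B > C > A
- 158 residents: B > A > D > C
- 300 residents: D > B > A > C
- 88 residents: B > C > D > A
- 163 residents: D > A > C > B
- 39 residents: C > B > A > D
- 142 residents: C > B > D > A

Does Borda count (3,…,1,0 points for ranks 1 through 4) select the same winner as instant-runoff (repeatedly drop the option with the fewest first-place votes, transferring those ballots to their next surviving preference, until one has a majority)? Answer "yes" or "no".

Borda — scores: C 1363, B 1987, A 1656, D 1870. Winner: B.
Instant-runoff — R1 C 181, B 246, A 225, D 494 (C out); R2 B 427, A 225, D 494 (A out); R3 B 652, D 494 (B winner). Winner: B.
The two methods agree.

yes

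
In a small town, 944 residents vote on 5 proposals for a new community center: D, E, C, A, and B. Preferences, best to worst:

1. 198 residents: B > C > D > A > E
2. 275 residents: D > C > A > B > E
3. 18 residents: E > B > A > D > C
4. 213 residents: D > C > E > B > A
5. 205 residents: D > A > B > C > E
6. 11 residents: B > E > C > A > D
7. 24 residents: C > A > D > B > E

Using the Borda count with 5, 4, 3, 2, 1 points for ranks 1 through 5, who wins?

D

D: 198·3 + 275·5 + 18·2 + 213·5 + 205·5 + 11·1 + 24·3 = 4178
E: 198·1 + 275·1 + 18·5 + 213·3 + 205·1 + 11·4 + 24·1 = 1475
C: 198·4 + 275·4 + 18·1 + 213·4 + 205·2 + 11·3 + 24·5 = 3325
A: 198·2 + 275·3 + 18·3 + 213·1 + 205·4 + 11·2 + 24·4 = 2426
B: 198·5 + 275·2 + 18·4 + 213·2 + 205·3 + 11·5 + 24·2 = 2756
D has the highest Borda score (4178).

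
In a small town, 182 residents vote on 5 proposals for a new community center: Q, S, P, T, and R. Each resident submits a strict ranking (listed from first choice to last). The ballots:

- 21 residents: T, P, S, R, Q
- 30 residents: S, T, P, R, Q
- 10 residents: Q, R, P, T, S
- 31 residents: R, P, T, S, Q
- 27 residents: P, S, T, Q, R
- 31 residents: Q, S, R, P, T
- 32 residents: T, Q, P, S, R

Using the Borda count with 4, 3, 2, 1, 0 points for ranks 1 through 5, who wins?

Q: 21·0 + 30·0 + 10·4 + 31·0 + 27·1 + 31·4 + 32·3 = 287
S: 21·2 + 30·4 + 10·0 + 31·1 + 27·3 + 31·3 + 32·1 = 399
P: 21·3 + 30·2 + 10·2 + 31·3 + 27·4 + 31·1 + 32·2 = 439
T: 21·4 + 30·3 + 10·1 + 31·2 + 27·2 + 31·0 + 32·4 = 428
R: 21·1 + 30·1 + 10·3 + 31·4 + 27·0 + 31·2 + 32·0 = 267
P has the highest Borda score (439).

P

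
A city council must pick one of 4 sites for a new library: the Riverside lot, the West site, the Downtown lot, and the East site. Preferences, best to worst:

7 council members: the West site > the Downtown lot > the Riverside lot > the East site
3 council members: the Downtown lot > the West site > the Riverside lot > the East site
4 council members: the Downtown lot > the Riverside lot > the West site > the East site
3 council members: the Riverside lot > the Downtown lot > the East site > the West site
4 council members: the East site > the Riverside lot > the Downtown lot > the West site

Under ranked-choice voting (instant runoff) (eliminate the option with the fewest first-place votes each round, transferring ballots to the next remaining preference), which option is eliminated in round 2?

the East site

Round 1: the Riverside lot 3, the West site 7, the Downtown lot 7, the East site 4. Eliminate the Riverside lot.
Round 2: the West site 7, the Downtown lot 10, the East site 4. Eliminate the East site.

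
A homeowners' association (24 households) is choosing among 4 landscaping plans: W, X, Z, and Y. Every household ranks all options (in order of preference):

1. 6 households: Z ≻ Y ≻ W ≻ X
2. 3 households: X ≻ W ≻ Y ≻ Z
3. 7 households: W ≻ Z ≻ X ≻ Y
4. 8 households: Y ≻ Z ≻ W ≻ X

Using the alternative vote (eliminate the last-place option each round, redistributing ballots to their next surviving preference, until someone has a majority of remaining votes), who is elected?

Y

Round 1: W 7, X 3, Z 6, Y 8. Eliminate X.
Round 2: W 10, Z 6, Y 8. Eliminate Z.
Round 3: W 10, Y 14. Y has a majority.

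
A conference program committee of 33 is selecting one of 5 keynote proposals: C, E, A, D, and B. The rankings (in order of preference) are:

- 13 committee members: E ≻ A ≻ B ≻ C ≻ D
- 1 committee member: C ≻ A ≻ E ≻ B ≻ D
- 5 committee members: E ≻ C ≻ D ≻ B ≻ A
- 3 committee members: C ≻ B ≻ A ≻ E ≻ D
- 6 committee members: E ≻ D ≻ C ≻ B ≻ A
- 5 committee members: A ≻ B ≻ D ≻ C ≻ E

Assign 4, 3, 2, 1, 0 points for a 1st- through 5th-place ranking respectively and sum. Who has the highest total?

C: 13·1 + 1·4 + 5·3 + 3·4 + 6·2 + 5·1 = 61
E: 13·4 + 1·2 + 5·4 + 3·1 + 6·4 + 5·0 = 101
A: 13·3 + 1·3 + 5·0 + 3·2 + 6·0 + 5·4 = 68
D: 13·0 + 1·0 + 5·2 + 3·0 + 6·3 + 5·2 = 38
B: 13·2 + 1·1 + 5·1 + 3·3 + 6·1 + 5·3 = 62
E has the highest Borda score (101).

E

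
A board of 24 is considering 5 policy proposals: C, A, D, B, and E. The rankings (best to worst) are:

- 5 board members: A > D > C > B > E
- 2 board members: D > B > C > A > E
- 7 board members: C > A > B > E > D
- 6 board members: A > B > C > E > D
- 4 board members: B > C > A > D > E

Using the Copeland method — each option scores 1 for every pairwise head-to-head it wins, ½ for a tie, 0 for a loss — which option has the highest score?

C

C: beats A, D, and E; ties B → score 3.5.
A: beats D, B, and E; loses to C → score 3.
D: loses to C, A, B, and E → score 0.
B: beats D and E; ties C; loses to A → score 2.5.
E: beats D; loses to C, A, and B → score 1.
C has the best pairwise record.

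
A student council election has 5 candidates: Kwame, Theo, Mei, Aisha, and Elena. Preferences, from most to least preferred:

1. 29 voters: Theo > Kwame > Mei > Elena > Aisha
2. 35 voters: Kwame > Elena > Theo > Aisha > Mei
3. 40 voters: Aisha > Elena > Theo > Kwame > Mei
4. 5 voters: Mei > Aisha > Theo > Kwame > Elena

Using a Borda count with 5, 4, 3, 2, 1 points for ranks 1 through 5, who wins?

Theo

Kwame: 29·4 + 35·5 + 40·2 + 5·2 = 381
Theo: 29·5 + 35·3 + 40·3 + 5·3 = 385
Mei: 29·3 + 35·1 + 40·1 + 5·5 = 187
Aisha: 29·1 + 35·2 + 40·5 + 5·4 = 319
Elena: 29·2 + 35·4 + 40·4 + 5·1 = 363
Theo has the highest Borda score (385).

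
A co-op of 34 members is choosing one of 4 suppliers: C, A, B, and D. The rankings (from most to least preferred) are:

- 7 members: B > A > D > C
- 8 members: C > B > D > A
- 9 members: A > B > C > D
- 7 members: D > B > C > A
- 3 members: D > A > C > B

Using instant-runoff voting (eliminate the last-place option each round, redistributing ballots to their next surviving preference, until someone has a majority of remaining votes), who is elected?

D

Round 1: C 8, A 9, B 7, D 10. Eliminate B.
Round 2: C 8, A 16, D 10. Eliminate C.
Round 3: A 16, D 18. D has a majority.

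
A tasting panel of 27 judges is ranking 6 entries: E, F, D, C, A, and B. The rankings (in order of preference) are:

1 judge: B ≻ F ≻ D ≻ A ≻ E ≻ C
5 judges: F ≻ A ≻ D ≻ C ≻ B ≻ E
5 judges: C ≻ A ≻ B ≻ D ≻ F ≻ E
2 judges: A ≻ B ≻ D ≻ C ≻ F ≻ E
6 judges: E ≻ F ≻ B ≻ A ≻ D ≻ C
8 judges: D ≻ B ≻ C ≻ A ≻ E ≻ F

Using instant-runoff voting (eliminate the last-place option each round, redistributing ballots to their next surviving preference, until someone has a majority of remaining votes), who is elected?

D

Round 1: E 6, F 5, D 8, C 5, A 2, B 1. Eliminate B.
Round 2: E 6, F 6, D 8, C 5, A 2. Eliminate A.
Round 3: E 6, F 6, D 10, C 5. Eliminate C.
Round 4: E 6, F 6, D 15. D has a majority.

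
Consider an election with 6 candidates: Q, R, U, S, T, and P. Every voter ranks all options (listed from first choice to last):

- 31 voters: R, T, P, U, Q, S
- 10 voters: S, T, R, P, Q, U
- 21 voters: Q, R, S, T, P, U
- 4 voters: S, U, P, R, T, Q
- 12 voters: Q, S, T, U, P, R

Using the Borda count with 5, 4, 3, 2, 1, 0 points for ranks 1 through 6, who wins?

R

Q: 31·1 + 10·1 + 21·5 + 4·0 + 12·5 = 206
R: 31·5 + 10·3 + 21·4 + 4·2 + 12·0 = 277
U: 31·2 + 10·0 + 21·0 + 4·4 + 12·2 = 102
S: 31·0 + 10·5 + 21·3 + 4·5 + 12·4 = 181
T: 31·4 + 10·4 + 21·2 + 4·1 + 12·3 = 246
P: 31·3 + 10·2 + 21·1 + 4·3 + 12·1 = 158
R has the highest Borda score (277).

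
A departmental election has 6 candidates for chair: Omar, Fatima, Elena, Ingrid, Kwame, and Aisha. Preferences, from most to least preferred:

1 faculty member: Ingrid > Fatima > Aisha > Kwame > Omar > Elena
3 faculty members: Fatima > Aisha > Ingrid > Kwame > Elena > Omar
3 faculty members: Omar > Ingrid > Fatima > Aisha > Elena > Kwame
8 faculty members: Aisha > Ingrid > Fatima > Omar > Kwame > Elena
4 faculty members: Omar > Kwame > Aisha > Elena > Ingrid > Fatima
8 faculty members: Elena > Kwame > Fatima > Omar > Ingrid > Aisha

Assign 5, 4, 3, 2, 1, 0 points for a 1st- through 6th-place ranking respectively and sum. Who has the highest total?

Omar: 1·1 + 3·0 + 3·5 + 8·2 + 4·5 + 8·2 = 68
Fatima: 1·4 + 3·5 + 3·3 + 8·3 + 4·0 + 8·3 = 76
Elena: 1·0 + 3·1 + 3·1 + 8·0 + 4·2 + 8·5 = 54
Ingrid: 1·5 + 3·3 + 3·4 + 8·4 + 4·1 + 8·1 = 70
Kwame: 1·2 + 3·2 + 3·0 + 8·1 + 4·4 + 8·4 = 64
Aisha: 1·3 + 3·4 + 3·2 + 8·5 + 4·3 + 8·0 = 73
Fatima has the highest Borda score (76).

Fatima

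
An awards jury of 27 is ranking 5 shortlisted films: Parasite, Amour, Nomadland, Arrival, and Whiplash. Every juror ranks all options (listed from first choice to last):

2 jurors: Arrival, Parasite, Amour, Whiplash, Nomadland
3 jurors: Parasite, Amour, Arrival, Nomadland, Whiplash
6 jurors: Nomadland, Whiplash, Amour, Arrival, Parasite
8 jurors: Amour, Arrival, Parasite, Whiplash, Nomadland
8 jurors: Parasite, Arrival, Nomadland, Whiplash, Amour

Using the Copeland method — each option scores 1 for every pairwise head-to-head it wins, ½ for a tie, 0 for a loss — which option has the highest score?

Arrival

Parasite: beats Nomadland and Whiplash; loses to Amour and Arrival → score 2.
Amour: beats Parasite and Arrival; loses to Nomadland and Whiplash → score 2.
Nomadland: beats Amour and Whiplash; loses to Parasite and Arrival → score 2.
Arrival: beats Parasite, Nomadland, and Whiplash; loses to Amour → score 3.
Whiplash: beats Amour; loses to Parasite, Nomadland, and Arrival → score 1.
Arrival has the best pairwise record.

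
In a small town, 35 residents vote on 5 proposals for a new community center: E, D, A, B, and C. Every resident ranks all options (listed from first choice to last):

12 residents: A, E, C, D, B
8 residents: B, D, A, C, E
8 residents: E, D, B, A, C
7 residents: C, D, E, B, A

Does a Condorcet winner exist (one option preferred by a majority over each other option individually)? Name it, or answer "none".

Checking pairwise contests:
A beats E 20–15.
E beats D 20–15.
D beats A 23–12.
E beats B 27–8.
E beats C 20–15.
Every option loses at least one head-to-head, so there is no Condorcet winner.

none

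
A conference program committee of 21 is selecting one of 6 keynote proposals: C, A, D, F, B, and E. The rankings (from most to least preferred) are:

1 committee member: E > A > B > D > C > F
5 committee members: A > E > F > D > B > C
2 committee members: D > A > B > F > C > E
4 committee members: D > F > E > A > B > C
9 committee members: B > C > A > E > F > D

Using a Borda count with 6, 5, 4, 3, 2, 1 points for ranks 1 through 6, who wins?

C: 1·2 + 5·1 + 2·2 + 4·1 + 9·5 = 60
A: 1·5 + 5·6 + 2·5 + 4·3 + 9·4 = 93
D: 1·3 + 5·3 + 2·6 + 4·6 + 9·1 = 63
F: 1·1 + 5·4 + 2·3 + 4·5 + 9·2 = 65
B: 1·4 + 5·2 + 2·4 + 4·2 + 9·6 = 84
E: 1·6 + 5·5 + 2·1 + 4·4 + 9·3 = 76
A has the highest Borda score (93).

A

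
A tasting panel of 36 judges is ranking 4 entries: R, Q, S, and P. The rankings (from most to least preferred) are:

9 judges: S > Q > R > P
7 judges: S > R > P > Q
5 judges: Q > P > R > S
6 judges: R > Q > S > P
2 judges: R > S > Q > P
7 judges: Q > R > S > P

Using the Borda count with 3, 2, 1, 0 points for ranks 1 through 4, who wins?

Q

R: 9·1 + 7·2 + 5·1 + 6·3 + 2·3 + 7·2 = 66
Q: 9·2 + 7·0 + 5·3 + 6·2 + 2·1 + 7·3 = 68
S: 9·3 + 7·3 + 5·0 + 6·1 + 2·2 + 7·1 = 65
P: 9·0 + 7·1 + 5·2 + 6·0 + 2·0 + 7·0 = 17
Q has the highest Borda score (68).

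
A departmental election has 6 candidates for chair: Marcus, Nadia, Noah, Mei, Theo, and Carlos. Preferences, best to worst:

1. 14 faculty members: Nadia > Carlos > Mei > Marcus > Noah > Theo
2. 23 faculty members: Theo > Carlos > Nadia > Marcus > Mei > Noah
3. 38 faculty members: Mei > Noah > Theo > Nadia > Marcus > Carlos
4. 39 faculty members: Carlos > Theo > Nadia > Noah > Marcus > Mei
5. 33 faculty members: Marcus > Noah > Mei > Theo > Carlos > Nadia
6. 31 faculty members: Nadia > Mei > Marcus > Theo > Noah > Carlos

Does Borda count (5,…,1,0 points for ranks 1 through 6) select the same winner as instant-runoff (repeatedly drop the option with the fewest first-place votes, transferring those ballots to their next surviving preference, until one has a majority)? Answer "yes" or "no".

no

Borda — scores: Marcus 409, Nadia 487, Noah 407, Mei 478, Theo 513, Carlos 376. Winner: Theo.
Instant-runoff — R1 Marcus 33, Nadia 45, Noah 0, Mei 38, Theo 23, Carlos 39 (Noah out); R2 Marcus 33, Nadia 45, Mei 38, Theo 23, Carlos 39 (Theo out); R3 Marcus 33, Nadia 45, Mei 38, Carlos 62 (Marcus out); R4 Nadia 45, Mei 71, Carlos 62 (Nadia out); R5 Mei 102, Carlos 76 (Mei winner). Winner: Mei.
The two methods disagree.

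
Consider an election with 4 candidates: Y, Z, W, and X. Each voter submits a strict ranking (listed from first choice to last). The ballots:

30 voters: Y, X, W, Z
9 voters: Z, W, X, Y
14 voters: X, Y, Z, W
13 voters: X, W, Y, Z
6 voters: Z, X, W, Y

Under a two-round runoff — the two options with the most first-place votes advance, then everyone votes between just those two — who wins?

X

Round 1 first-place votes: Y 30, Z 15, W 0, X 27.
Y and X advance.
Runoff: Y is preferred to X by 30 voters; X by 42.
X wins the runoff.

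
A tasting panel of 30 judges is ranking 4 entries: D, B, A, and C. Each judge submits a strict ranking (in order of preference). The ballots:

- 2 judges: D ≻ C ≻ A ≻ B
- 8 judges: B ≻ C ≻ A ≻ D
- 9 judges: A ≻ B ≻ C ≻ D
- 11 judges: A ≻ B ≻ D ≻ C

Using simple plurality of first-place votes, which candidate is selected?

A

First-place votes: D 2, B 8, A 20, C 0.
A has the most first-place votes.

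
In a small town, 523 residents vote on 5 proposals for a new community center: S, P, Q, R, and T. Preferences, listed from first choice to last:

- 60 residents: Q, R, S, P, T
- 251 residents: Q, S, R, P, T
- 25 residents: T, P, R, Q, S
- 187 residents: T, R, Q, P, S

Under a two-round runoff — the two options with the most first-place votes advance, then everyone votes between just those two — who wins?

Round 1 first-place votes: S 0, P 0, Q 311, R 0, T 212.
Q and T advance.
Runoff: Q is preferred to T by 311 voters; T by 212.
Q wins the runoff.

Q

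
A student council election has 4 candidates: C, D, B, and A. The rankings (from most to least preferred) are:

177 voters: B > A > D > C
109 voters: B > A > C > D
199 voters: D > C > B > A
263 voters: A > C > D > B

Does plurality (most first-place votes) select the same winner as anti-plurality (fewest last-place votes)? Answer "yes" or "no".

Plurality — first-place votes: C 0, D 199, B 286, A 263. Winner: B.
Anti-plurality — last-place votes: C 177, D 109, B 263, A 199. Winner: D.
The two methods disagree.

no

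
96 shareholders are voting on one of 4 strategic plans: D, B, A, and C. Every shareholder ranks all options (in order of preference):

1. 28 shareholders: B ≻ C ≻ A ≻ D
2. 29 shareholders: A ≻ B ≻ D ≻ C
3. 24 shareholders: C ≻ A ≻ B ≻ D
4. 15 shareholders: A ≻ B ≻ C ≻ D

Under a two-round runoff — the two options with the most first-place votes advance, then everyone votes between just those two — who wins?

Round 1 first-place votes: D 0, B 28, A 44, C 24.
A and B advance.
Runoff: A is preferred to B by 68 voters; B by 28.
A wins the runoff.

A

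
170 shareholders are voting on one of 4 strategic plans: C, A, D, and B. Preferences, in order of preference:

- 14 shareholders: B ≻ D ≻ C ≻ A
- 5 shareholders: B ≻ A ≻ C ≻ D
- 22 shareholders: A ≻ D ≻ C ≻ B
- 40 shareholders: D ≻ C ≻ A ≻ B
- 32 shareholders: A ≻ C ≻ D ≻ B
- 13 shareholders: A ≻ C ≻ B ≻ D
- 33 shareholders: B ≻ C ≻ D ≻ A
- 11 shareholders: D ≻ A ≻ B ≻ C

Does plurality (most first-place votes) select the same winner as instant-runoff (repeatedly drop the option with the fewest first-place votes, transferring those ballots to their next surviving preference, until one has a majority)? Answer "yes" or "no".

Plurality — first-place votes: C 0, A 67, D 51, B 52. Winner: A.
Instant-runoff — R1 C 0, A 67, D 51, B 52 (C out); R2 A 67, D 51, B 52 (D out); R3 A 118, B 52 (A winner). Winner: A.
The two methods agree.

yes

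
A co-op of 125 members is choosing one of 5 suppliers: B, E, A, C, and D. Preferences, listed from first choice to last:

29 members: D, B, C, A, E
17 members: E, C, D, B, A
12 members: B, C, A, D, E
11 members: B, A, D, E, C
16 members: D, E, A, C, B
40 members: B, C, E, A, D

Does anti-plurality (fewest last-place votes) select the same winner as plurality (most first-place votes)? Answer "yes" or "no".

no

Anti-plurality — last-place votes: B 16, E 41, A 17, C 11, D 40. Winner: C.
Plurality — first-place votes: B 63, E 17, A 0, C 0, D 45. Winner: B.
The two methods disagree.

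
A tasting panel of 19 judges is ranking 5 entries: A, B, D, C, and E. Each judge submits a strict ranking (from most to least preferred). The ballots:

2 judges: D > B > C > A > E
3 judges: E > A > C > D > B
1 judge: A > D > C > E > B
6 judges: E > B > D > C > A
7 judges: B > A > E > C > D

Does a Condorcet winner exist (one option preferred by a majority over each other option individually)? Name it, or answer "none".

none

Checking pairwise contests:
B beats A 15–4.
E beats B 10–9.
A beats D 11–8.
A beats C 11–8.
A beats E 10–9.
Every option loses at least one head-to-head, so there is no Condorcet winner.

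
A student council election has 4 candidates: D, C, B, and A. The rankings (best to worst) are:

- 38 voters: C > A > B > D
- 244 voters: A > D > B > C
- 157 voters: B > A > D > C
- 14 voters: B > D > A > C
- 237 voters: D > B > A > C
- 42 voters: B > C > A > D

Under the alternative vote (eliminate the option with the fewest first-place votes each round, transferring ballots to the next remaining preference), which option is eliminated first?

Round 1: D 237, C 38, B 213, A 244. Eliminate C.

C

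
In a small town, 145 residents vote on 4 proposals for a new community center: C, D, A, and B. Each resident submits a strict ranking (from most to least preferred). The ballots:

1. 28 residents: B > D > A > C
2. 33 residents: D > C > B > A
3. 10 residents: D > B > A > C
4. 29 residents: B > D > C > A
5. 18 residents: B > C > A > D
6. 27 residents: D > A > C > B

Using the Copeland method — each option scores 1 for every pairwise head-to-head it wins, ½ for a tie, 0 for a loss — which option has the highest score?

C: beats A; loses to D and B → score 1.
D: beats C and A; loses to B → score 2.
A: loses to C, D, and B → score 0.
B: beats C, D, and A → score 3.
B has the best pairwise record.

B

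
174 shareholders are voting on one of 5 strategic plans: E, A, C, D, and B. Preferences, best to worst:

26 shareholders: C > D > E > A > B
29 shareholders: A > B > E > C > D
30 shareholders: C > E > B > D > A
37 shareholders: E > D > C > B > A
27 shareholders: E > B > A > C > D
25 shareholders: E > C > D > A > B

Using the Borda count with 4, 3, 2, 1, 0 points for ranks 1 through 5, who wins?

E

E: 26·2 + 29·2 + 30·3 + 37·4 + 27·4 + 25·4 = 556
A: 26·1 + 29·4 + 30·0 + 37·0 + 27·2 + 25·1 = 221
C: 26·4 + 29·1 + 30·4 + 37·2 + 27·1 + 25·3 = 429
D: 26·3 + 29·0 + 30·1 + 37·3 + 27·0 + 25·2 = 269
B: 26·0 + 29·3 + 30·2 + 37·1 + 27·3 + 25·0 = 265
E has the highest Borda score (556).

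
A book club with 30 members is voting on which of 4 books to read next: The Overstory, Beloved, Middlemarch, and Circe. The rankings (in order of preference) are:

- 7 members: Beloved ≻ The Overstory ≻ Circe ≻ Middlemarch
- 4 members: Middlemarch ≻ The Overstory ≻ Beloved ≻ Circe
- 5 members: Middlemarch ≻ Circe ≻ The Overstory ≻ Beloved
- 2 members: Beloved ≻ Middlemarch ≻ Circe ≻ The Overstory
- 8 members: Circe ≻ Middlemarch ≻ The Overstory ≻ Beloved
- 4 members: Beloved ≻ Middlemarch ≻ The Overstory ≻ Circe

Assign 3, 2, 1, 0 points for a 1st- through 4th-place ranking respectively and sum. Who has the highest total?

Middlemarch

The Overstory: 7·2 + 4·2 + 5·1 + 2·0 + 8·1 + 4·1 = 39
Beloved: 7·3 + 4·1 + 5·0 + 2·3 + 8·0 + 4·3 = 43
Middlemarch: 7·0 + 4·3 + 5·3 + 2·2 + 8·2 + 4·2 = 55
Circe: 7·1 + 4·0 + 5·2 + 2·1 + 8·3 + 4·0 = 43
Middlemarch has the highest Borda score (55).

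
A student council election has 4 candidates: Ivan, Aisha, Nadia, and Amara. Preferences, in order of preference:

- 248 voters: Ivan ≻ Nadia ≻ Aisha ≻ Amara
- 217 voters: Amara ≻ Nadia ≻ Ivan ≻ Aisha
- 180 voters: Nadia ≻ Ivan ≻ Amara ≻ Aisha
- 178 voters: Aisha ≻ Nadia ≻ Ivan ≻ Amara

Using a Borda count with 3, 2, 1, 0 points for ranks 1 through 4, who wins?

Nadia

Ivan: 248·3 + 217·1 + 180·2 + 178·1 = 1499
Aisha: 248·1 + 217·0 + 180·0 + 178·3 = 782
Nadia: 248·2 + 217·2 + 180·3 + 178·2 = 1826
Amara: 248·0 + 217·3 + 180·1 + 178·0 = 831
Nadia has the highest Borda score (1826).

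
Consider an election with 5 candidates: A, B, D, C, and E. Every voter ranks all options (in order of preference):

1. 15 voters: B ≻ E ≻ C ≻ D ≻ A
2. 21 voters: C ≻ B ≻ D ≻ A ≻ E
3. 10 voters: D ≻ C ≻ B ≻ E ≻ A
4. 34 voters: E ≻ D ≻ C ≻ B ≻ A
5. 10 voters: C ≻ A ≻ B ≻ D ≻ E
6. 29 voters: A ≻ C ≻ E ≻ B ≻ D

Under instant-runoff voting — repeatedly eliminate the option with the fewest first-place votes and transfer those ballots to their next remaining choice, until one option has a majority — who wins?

Round 1: A 29, B 15, D 10, C 31, E 34. Eliminate D.
Round 2: A 29, B 15, C 41, E 34. Eliminate B.
Round 3: A 29, C 41, E 49. Eliminate A.
Round 4: C 70, E 49. C has a majority.

C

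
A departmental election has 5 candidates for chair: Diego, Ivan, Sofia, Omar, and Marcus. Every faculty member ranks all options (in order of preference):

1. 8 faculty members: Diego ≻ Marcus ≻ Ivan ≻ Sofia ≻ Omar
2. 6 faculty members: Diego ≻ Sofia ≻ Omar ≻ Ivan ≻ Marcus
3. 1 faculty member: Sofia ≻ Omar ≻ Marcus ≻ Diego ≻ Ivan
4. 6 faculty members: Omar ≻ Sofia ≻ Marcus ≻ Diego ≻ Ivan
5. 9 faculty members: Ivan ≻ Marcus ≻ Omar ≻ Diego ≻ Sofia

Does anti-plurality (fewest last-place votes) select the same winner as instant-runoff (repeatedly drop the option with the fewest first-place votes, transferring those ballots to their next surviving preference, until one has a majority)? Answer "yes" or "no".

Anti-plurality — last-place votes: Diego 0, Ivan 7, Sofia 9, Omar 8, Marcus 6. Winner: Diego.
Instant-runoff — R1 Diego 14, Ivan 9, Sofia 1, Omar 6, Marcus 0 (Marcus out); R2 Diego 14, Ivan 9, Sofia 1, Omar 6 (Sofia out); R3 Diego 14, Ivan 9, Omar 7 (Omar out); R4 Diego 21, Ivan 9 (Diego winner). Winner: Diego.
The two methods agree.

yes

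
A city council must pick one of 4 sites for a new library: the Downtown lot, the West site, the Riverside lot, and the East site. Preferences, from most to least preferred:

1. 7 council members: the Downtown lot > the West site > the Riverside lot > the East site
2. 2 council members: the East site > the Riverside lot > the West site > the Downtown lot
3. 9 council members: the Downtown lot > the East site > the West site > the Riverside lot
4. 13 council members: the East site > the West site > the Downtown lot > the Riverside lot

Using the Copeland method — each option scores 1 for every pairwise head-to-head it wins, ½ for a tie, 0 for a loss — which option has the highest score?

the Downtown lot

the Downtown lot: beats the West site, the Riverside lot, and the East site → score 3.
the West site: beats the Riverside lot; loses to the Downtown lot and the East site → score 1.
the Riverside lot: loses to the Downtown lot, the West site, and the East site → score 0.
the East site: beats the West site and the Riverside lot; loses to the Downtown lot → score 2.
the Downtown lot has the best pairwise record.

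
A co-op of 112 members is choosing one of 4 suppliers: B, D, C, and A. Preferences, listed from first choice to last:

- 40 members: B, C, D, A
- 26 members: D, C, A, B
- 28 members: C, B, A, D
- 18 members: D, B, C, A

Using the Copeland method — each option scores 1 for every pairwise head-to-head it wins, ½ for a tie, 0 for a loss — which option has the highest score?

B: beats D, C, and A → score 3.
D: beats A; loses to B and C → score 1.
C: beats D and A; loses to B → score 2.
A: loses to B, D, and C → score 0.
B has the best pairwise record.

B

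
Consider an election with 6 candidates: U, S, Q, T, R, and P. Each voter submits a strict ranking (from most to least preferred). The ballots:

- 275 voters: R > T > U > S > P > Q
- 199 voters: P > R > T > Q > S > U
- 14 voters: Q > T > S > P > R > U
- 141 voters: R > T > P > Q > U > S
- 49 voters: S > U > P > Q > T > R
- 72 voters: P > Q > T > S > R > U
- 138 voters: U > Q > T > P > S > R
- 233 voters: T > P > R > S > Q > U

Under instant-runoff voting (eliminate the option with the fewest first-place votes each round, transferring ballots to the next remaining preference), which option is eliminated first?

Round 1: U 138, S 49, Q 14, T 233, R 416, P 271. Eliminate Q.

Q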